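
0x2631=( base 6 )113133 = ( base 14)37c5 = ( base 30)apr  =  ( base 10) 9777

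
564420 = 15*37628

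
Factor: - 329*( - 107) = 35203 = 7^1*47^1*107^1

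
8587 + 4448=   13035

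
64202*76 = 4879352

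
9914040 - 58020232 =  - 48106192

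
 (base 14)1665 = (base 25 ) 6a9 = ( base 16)fa9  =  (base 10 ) 4009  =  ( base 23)7D7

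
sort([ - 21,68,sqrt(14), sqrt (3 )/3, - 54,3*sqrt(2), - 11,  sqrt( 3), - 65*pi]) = [ - 65 * pi, - 54 , - 21,  -  11, sqrt ( 3 ) /3,sqrt( 3),sqrt(14) , 3*sqrt(2),68]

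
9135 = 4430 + 4705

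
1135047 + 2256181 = 3391228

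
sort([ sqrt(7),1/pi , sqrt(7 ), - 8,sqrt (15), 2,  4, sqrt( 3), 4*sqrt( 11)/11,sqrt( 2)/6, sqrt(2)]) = [-8,sqrt( 2)/6, 1/pi  ,  4 * sqrt( 11)/11, sqrt( 2), sqrt( 3),2 , sqrt( 7 ),  sqrt( 7),sqrt( 15 ) , 4]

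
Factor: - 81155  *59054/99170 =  - 47^ ( - 1)*211^( - 1) * 16231^1 * 29527^1 = - 479252737/9917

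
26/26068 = 13/13034 = 0.00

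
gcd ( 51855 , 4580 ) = 5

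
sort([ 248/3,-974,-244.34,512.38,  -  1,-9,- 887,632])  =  [- 974, - 887, - 244.34, - 9, - 1, 248/3,  512.38,  632]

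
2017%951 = 115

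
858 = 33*26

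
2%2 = 0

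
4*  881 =3524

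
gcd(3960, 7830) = 90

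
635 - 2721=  - 2086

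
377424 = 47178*8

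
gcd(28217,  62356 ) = 7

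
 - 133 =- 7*19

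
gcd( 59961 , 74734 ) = 869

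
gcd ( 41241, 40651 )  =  59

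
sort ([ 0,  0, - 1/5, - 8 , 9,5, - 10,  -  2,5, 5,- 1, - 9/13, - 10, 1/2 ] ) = [ - 10,-10, - 8, - 2, - 1, - 9/13, - 1/5, 0, 0,1/2, 5, 5 , 5 , 9] 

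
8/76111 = 8/76111= 0.00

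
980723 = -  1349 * ( - 727 )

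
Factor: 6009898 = 2^1 * 1481^1  *2029^1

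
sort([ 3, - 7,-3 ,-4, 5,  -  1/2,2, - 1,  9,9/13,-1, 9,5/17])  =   [-7, - 4, - 3,-1, - 1,  -  1/2,  5/17, 9/13,2,  3 , 5, 9, 9]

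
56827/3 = 18942 + 1/3 = 18942.33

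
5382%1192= 614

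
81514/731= 111  +  373/731 =111.51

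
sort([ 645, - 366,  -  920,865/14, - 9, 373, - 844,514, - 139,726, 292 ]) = [ - 920, - 844, - 366, - 139,  -  9,865/14, 292, 373,514, 645,726]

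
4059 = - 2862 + 6921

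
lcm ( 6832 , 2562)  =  20496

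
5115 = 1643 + 3472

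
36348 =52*699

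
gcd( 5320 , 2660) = 2660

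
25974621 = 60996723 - 35022102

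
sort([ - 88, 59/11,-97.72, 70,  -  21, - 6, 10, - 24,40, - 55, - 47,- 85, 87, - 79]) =[  -  97.72,-88, - 85  ,-79, - 55, - 47 , - 24,-21,-6, 59/11, 10,40,70,87]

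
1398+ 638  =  2036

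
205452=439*468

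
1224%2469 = 1224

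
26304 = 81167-54863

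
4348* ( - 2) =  -8696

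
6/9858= 1/1643 = 0.00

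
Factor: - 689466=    - 2^1*3^1*151^1*761^1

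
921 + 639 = 1560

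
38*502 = 19076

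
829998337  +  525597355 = 1355595692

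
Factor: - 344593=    - 509^1*677^1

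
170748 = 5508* 31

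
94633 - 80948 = 13685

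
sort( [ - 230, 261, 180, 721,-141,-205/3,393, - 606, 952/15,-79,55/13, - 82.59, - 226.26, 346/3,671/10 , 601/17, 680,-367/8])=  [ - 606,  -  230, - 226.26,-141,-82.59,-79, - 205/3,-367/8, 55/13,601/17, 952/15, 671/10, 346/3, 180,  261, 393, 680, 721]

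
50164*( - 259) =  -12992476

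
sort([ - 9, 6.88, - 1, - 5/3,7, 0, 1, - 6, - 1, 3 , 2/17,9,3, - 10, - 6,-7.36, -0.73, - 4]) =[ - 10, - 9, - 7.36  , - 6, -6,  -  4, - 5/3,-1, - 1 , - 0.73, 0, 2/17, 1,3,3, 6.88,  7,9]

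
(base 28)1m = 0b110010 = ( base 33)1h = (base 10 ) 50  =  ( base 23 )24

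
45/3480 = 3/232 = 0.01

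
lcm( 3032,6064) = 6064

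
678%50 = 28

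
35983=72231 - 36248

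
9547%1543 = 289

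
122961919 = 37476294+85485625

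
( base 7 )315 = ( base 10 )159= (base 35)4j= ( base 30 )59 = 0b10011111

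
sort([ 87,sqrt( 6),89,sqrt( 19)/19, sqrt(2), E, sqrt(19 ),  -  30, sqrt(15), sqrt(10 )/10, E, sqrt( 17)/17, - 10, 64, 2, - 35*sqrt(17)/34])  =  [ - 30, - 10, - 35*sqrt( 17)/34, sqrt ( 19)/19,  sqrt( 17) /17, sqrt(10)/10, sqrt( 2 ),2, sqrt(6),E,E,sqrt( 15),sqrt(19), 64, 87,89 ] 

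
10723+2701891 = 2712614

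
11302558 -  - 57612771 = 68915329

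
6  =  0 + 6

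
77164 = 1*77164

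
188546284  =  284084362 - 95538078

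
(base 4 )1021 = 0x49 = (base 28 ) 2H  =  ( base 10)73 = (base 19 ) 3g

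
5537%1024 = 417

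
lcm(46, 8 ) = 184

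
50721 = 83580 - 32859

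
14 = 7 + 7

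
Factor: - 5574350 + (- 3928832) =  - 9503182 = - 2^1*13^1*365507^1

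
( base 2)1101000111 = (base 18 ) 2AB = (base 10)839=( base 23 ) 1DB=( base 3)1011002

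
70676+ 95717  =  166393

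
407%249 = 158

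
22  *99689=2193158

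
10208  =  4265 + 5943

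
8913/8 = 1114 + 1/8 = 1114.12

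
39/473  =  39/473 = 0.08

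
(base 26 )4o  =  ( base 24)58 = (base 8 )200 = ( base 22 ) 5i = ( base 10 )128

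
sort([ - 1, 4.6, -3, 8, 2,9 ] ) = [ - 3, - 1,2, 4.6,8, 9]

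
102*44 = 4488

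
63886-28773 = 35113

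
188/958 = 94/479= 0.20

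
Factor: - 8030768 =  - 2^4*19^1*26417^1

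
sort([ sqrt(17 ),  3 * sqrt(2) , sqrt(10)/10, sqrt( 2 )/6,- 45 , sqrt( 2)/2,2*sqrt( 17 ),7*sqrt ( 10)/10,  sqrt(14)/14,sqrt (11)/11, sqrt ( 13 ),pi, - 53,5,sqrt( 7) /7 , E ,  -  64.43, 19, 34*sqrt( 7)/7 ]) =[ - 64.43, - 53,  -  45, sqrt( 2 )/6, sqrt (14 ) /14,  sqrt( 11)/11, sqrt( 10 ) /10,  sqrt (7)/7,sqrt (2 ) /2, 7*sqrt(10)/10, E, pi,sqrt (13 ), sqrt( 17),3* sqrt(2), 5, 2*sqrt(17 ) , 34*sqrt( 7 )/7, 19] 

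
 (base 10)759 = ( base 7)2133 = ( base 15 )359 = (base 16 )2F7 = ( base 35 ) LO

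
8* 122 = 976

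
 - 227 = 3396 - 3623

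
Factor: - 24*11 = -264 = - 2^3*3^1*11^1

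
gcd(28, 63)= 7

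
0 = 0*245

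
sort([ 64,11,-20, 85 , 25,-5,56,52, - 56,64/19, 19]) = [ - 56 , - 20,  -  5,64/19,11, 19,25,  52,56,  64,  85]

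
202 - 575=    - 373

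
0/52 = 0  =  0.00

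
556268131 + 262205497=818473628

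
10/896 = 5/448 = 0.01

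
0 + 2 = 2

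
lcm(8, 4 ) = 8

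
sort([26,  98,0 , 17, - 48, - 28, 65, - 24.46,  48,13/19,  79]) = [ - 48,-28, - 24.46, 0, 13/19,17,26 , 48, 65, 79,98]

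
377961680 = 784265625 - 406303945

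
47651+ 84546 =132197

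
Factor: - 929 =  - 929^1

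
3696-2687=1009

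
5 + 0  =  5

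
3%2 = 1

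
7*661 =4627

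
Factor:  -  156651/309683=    - 303/599 = - 3^1*101^1 * 599^( - 1)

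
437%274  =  163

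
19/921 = 19/921 = 0.02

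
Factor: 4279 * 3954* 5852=99010959432 = 2^3*3^1*7^1*11^2* 19^1  *  389^1*659^1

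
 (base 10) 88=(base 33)2m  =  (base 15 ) 5D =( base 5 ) 323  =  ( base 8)130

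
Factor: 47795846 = 2^1*7^1*109^1*31321^1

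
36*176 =6336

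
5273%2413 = 447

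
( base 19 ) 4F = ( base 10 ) 91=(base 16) 5B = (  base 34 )2n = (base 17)56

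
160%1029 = 160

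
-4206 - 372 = - 4578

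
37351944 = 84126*444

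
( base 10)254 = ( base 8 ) 376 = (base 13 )167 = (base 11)211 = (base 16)FE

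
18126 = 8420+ 9706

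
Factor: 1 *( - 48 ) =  - 2^4*3^1= - 48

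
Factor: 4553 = 29^1*157^1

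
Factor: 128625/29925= 245/57 = 3^ (-1 )*5^1*7^2*19^( -1) 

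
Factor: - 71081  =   - 71081^1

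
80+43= 123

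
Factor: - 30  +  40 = 2^1*5^1 = 10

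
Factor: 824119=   149^1*5531^1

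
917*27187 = 24930479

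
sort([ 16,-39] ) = [ - 39,  16 ] 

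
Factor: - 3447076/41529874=  -  2^1 * 31^1*27799^1 * 20764937^(-1 )  =  -1723538/20764937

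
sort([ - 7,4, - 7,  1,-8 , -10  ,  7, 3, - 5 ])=[  -  10, - 8,-7,  -  7 , -5,1,3,4,7] 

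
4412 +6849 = 11261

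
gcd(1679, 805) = 23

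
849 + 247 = 1096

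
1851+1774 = 3625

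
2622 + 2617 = 5239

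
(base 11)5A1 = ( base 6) 3152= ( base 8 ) 1314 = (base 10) 716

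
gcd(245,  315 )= 35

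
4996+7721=12717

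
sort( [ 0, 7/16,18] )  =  [ 0, 7/16, 18 ]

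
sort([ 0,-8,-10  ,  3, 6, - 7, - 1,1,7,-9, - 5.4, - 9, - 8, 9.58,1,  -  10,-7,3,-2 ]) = [ - 10, - 10,- 9,  -  9, - 8, - 8, - 7,- 7, - 5.4, -2, - 1, 0,1, 1,3 , 3,6,7,9.58]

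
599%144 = 23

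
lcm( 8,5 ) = 40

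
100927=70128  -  -30799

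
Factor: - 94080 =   -  2^7*3^1*5^1 * 7^2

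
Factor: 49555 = 5^1 * 11^1*17^1 *53^1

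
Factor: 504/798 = 2^2*3^1*19^( - 1 )=12/19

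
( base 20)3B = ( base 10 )71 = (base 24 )2N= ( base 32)27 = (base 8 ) 107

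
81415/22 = 3700 +15/22 = 3700.68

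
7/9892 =7/9892 = 0.00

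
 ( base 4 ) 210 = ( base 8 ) 44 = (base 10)36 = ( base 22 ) 1e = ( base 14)28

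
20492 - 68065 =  - 47573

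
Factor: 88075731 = 3^1*59^1*497603^1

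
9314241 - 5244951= 4069290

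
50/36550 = 1/731  =  0.00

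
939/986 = 939/986 = 0.95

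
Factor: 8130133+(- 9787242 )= -1657109 = -17^1 * 107^1 *911^1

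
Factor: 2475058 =2^1*1237529^1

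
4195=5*839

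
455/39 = 35/3 = 11.67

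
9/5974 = 9/5974  =  0.00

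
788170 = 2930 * 269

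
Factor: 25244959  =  197^1*128147^1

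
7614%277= 135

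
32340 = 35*924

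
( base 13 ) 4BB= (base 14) 434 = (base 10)830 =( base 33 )P5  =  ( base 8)1476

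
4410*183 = 807030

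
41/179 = 41/179 = 0.23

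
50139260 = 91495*548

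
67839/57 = 1190 + 3/19 = 1190.16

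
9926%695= 196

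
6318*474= 2994732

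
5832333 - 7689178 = - 1856845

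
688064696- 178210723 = 509853973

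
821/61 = 13 + 28/61=13.46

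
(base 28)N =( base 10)23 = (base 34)N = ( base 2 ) 10111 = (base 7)32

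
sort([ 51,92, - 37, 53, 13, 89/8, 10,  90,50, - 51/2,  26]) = [ - 37, - 51/2 , 10,89/8, 13,26  ,  50,51, 53,90,92] 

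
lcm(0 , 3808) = 0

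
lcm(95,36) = 3420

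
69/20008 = 69/20008 = 0.00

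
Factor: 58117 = 89^1*653^1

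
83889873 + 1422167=85312040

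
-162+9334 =9172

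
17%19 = 17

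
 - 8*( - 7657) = 61256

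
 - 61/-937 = 61/937 = 0.07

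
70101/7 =10014  +  3/7=10014.43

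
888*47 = 41736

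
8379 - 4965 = 3414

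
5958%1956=90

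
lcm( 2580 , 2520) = 108360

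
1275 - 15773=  - 14498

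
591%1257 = 591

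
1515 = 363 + 1152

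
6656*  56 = 372736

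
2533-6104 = -3571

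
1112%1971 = 1112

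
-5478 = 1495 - 6973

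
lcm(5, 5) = 5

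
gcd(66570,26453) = 7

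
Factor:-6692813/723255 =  - 3^ ( - 1)*5^(  -  1) *13^( - 1)*3709^( - 1)*6692813^1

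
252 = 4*63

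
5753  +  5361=11114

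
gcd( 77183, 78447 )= 79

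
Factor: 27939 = 3^1*67^1*139^1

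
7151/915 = 7 +746/915 = 7.82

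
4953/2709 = 1 + 748/903 = 1.83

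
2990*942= 2816580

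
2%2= 0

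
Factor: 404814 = 2^1*3^1*19^1*53^1 * 67^1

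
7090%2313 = 151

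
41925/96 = 13975/32= 436.72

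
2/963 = 2/963 = 0.00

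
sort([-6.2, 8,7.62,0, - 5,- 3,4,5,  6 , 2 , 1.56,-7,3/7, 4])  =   [ - 7, - 6.2, - 5,- 3, 0 , 3/7,1.56 , 2,  4,  4, 5,6,7.62, 8]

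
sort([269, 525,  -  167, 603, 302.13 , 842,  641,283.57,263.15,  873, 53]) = [  -  167  ,  53,  263.15, 269,283.57, 302.13, 525,603,641, 842,  873] 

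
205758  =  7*29394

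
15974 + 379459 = 395433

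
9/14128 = 9/14128 = 0.00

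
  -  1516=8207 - 9723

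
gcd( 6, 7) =1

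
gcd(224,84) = 28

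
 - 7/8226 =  - 7/8226 =- 0.00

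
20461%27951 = 20461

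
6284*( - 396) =-2488464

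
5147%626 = 139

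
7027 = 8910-1883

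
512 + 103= 615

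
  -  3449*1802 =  - 6215098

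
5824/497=11 + 51/71 = 11.72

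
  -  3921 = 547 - 4468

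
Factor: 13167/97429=3^2*7^1 * 11^1 *19^1*97429^ ( - 1)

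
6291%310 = 91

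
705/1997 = 705/1997 = 0.35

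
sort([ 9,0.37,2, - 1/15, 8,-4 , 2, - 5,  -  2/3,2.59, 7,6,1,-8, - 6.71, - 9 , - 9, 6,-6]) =[  -  9, - 9,-8, - 6.71, - 6,-5, - 4, - 2/3, - 1/15, 0.37 , 1 , 2, 2,2.59, 6, 6,7,8, 9]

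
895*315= 281925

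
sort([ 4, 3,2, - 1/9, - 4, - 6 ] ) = [ - 6, - 4, - 1/9, 2, 3,4 ] 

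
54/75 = 18/25= 0.72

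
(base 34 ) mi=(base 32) NU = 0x2FE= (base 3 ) 1001101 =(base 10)766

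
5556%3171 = 2385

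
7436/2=3718=3718.00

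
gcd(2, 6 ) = 2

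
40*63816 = 2552640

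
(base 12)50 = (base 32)1s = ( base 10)60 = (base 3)2020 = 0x3C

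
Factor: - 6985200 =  - 2^4*3^1*5^2*5821^1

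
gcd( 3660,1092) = 12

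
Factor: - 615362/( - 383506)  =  913/569 =11^1 * 83^1*569^(  -  1) 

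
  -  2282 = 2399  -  4681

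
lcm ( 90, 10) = 90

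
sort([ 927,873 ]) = [873, 927]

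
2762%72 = 26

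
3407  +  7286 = 10693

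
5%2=1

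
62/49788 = 31/24894=0.00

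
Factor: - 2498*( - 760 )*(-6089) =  - 11559844720=- 2^4*5^1*19^1*1249^1*6089^1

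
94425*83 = 7837275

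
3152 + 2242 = 5394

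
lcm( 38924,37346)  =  2763604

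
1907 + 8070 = 9977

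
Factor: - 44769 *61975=-2774558775= - 3^1*5^2*37^1*67^1*14923^1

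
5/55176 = 5/55176   =  0.00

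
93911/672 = 93911/672 = 139.75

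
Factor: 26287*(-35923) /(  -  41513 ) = 97^1*271^1*35923^1*41513^( - 1 )  =  944307901/41513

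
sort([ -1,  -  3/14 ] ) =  [- 1, - 3/14]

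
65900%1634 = 540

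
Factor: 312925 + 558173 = 871098= 2^1*3^1*47^1*3089^1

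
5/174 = 5/174 = 0.03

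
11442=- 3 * (-3814)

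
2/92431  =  2/92431 =0.00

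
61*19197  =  1171017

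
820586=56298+764288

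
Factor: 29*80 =2320= 2^4*5^1 *29^1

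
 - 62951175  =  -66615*945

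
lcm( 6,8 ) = 24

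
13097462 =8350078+4747384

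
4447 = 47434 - 42987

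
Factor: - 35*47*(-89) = 146405 = 5^1*7^1*47^1*89^1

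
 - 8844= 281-9125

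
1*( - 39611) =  - 39611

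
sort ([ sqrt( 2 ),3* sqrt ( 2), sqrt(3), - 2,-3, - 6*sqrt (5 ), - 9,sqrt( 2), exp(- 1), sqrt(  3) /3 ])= [ -6 * sqrt( 5), - 9, - 3, - 2, exp(-1 ), sqrt(3)/3, sqrt(2 ), sqrt( 2), sqrt( 3) , 3*sqrt ( 2 )]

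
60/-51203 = -1  +  51143/51203 = -0.00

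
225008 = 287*784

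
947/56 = 947/56 = 16.91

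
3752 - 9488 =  - 5736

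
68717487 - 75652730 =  - 6935243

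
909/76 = 11 + 73/76 =11.96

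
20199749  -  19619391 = 580358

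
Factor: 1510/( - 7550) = -1/5 = -5^ (- 1)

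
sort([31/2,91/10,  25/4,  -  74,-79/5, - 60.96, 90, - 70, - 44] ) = [ - 74, - 70, - 60.96, - 44, - 79/5, 25/4, 91/10 , 31/2,90 ] 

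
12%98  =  12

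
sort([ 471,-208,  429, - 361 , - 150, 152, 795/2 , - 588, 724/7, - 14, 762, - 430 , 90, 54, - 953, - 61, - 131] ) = [ - 953, - 588, - 430, - 361,  -  208, - 150,-131 , - 61, - 14,54, 90, 724/7,152, 795/2,429, 471,762 ]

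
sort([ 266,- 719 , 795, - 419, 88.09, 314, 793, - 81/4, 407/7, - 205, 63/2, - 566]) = [-719, - 566,  -  419 ,-205, - 81/4,63/2, 407/7, 88.09, 266, 314, 793, 795]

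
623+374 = 997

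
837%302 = 233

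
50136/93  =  16712/31 = 539.10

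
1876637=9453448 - 7576811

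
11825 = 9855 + 1970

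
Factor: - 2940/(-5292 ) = 5/9= 3^( - 2)*5^1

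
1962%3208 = 1962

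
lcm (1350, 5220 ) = 78300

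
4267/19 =4267/19 = 224.58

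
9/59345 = 9/59345 = 0.00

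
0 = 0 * 196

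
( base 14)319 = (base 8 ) 1143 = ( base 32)J3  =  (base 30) kb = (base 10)611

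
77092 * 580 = 44713360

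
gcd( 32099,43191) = 1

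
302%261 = 41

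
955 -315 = 640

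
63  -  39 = 24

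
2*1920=3840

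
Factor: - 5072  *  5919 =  - 2^4*3^1*317^1*1973^1 = - 30021168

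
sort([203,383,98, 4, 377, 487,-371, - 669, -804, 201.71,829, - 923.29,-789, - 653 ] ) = [-923.29,-804,  -  789, - 669,  -  653, - 371, 4, 98, 201.71,203,377, 383,487, 829 ] 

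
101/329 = 101/329 = 0.31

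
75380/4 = 18845 = 18845.00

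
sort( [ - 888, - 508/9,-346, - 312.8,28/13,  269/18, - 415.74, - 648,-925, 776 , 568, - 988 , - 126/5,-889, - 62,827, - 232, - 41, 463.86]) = [ - 988,  -  925, - 889, - 888, - 648, - 415.74 ,  -  346 , - 312.8, - 232,-62, - 508/9, - 41, - 126/5, 28/13 , 269/18,463.86,568, 776, 827] 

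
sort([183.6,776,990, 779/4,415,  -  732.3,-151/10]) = [-732.3, - 151/10,183.6,  779/4,415,776,990 ]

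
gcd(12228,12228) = 12228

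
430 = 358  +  72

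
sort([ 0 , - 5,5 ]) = [ - 5,0, 5] 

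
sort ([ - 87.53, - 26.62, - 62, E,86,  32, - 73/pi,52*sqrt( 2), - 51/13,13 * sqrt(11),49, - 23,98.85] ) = [ - 87.53,-62, - 26.62, - 73/pi, - 23, - 51/13,E, 32 , 13*sqrt( 11), 49,  52*sqrt( 2),86,98.85]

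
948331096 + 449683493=1398014589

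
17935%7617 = 2701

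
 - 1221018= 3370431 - 4591449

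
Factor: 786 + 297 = 3^1*19^2 = 1083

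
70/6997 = 70/6997 = 0.01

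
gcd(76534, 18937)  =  1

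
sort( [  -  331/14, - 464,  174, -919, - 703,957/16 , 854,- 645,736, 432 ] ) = [ - 919, - 703, - 645 , -464, - 331/14,957/16,  174,432,736,854]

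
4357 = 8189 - 3832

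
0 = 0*22816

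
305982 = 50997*6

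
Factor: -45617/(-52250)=2^(  -  1 )*5^( - 3 )*11^1*13^1*19^(-1)*29^1= 4147/4750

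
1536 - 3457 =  -1921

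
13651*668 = 9118868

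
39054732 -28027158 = 11027574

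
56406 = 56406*1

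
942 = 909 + 33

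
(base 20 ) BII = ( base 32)4la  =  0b1001010101010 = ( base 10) 4778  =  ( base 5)123103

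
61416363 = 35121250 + 26295113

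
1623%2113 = 1623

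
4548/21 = 1516/7 = 216.57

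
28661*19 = 544559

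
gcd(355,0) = 355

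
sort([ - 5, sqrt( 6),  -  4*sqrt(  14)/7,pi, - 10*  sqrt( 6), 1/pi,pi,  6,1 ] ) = [ - 10*sqrt( 6),  -  5, - 4*sqrt (14 )/7,1/pi, 1, sqrt ( 6 ),pi,pi, 6 ]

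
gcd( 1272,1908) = 636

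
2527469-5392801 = -2865332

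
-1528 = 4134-5662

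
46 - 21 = 25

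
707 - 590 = 117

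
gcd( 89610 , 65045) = 5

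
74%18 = 2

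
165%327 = 165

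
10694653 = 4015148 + 6679505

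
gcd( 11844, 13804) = 28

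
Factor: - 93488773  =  -7^1 * 13355539^1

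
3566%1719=128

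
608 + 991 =1599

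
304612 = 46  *6622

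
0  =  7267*0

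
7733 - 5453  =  2280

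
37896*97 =3675912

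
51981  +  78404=130385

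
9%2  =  1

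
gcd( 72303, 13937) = 77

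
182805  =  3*60935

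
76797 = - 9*( - 8533)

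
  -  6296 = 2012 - 8308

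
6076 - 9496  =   - 3420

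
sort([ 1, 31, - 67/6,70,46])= [ - 67/6,1,31,46, 70 ]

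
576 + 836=1412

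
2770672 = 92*30116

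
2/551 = 2/551 = 0.00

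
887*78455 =69589585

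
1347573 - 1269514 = 78059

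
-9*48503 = -436527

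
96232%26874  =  15610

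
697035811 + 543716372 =1240752183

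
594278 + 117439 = 711717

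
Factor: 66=2^1*3^1*11^1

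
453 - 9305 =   -  8852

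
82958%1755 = 473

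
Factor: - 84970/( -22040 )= 2^ (-2 )* 19^( -1 )*293^1 = 293/76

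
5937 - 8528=-2591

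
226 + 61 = 287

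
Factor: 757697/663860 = 2^( - 2)*5^( - 1)*19^( - 1)*191^1*1747^( - 1 )*3967^1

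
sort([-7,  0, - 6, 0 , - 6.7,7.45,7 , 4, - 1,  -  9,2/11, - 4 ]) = [ - 9, - 7,- 6.7, - 6,-4, - 1,0,0,2/11 , 4,7, 7.45]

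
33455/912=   36 + 623/912 = 36.68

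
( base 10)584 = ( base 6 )2412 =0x248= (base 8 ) 1110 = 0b1001001000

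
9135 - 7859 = 1276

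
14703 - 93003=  - 78300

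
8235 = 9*915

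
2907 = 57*51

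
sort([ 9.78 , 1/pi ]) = [ 1/pi,9.78] 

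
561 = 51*11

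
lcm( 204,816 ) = 816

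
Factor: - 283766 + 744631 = 5^1*92173^1=   460865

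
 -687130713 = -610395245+  -  76735468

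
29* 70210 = 2036090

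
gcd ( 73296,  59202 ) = 18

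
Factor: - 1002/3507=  - 2/7 = - 2^1*7^(-1) 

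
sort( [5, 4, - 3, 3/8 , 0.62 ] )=[ - 3 , 3/8, 0.62,4,5]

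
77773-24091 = 53682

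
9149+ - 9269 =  -120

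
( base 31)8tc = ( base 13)3BB6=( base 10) 8599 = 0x2197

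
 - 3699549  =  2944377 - 6643926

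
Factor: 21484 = 2^2*41^1 * 131^1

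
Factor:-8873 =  - 19^1*467^1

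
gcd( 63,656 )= 1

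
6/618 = 1/103 = 0.01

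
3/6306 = 1/2102 = 0.00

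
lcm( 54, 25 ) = 1350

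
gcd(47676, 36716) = 548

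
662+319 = 981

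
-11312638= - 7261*1558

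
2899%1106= 687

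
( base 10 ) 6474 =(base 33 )5V6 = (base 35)59Y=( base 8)14512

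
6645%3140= 365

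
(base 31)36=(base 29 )3C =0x63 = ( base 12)83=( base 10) 99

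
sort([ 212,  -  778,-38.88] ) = [ - 778,-38.88,212 ]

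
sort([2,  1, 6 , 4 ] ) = [ 1 , 2,4 , 6 ] 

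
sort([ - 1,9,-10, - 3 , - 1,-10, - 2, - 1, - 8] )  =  [ - 10,  -  10, - 8,-3,- 2,- 1, - 1, - 1 , 9] 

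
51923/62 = 51923/62 = 837.47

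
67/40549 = 67/40549 = 0.00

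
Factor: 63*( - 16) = - 1008 = - 2^4*3^2 * 7^1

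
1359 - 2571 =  - 1212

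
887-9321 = -8434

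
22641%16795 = 5846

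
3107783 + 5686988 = 8794771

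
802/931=802/931 = 0.86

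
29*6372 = 184788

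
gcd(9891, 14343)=21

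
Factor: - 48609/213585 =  - 33/145 = - 3^1*5^( - 1)*11^1*29^( - 1 )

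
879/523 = 1+ 356/523 = 1.68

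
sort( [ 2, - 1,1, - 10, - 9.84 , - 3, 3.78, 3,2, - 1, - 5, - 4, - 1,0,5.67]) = [- 10, - 9.84,-5, - 4, - 3, - 1,-1, - 1, 0,1, 2,2,  3, 3.78,  5.67]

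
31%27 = 4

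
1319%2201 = 1319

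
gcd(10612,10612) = 10612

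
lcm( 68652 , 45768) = 137304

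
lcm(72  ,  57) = 1368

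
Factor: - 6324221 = -17^1*372013^1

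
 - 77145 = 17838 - 94983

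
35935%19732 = 16203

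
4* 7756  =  31024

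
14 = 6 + 8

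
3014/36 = 1507/18 = 83.72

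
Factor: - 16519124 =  - 2^2*613^1*6737^1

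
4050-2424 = 1626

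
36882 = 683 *54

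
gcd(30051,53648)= 7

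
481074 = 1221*394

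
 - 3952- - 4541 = 589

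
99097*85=8423245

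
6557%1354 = 1141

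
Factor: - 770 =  - 2^1*5^1*7^1*11^1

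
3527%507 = 485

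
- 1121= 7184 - 8305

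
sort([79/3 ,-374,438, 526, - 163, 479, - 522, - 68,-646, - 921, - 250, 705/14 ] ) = [ - 921, - 646, - 522, - 374, - 250, - 163, - 68 , 79/3 , 705/14,438, 479, 526 ]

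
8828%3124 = 2580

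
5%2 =1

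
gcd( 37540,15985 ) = 5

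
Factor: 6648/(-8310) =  - 4/5 = - 2^2*5^( - 1)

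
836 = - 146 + 982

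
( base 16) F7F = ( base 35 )38C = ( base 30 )4C7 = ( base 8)7577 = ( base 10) 3967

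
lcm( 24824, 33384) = 968136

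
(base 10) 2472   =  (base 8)4650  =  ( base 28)348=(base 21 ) 5CF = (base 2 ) 100110101000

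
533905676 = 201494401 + 332411275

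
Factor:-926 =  - 2^1* 463^1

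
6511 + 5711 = 12222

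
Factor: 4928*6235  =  30726080 =2^6 *5^1* 7^1*11^1*29^1 * 43^1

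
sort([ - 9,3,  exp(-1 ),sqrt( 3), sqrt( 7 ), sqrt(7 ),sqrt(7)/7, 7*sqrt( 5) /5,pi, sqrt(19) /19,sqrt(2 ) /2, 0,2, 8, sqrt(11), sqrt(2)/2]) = [ - 9, 0, sqrt(19)/19, exp(-1),sqrt( 7)/7, sqrt(2)/2,sqrt(2 )/2,  sqrt(3 ),2, sqrt( 7), sqrt(7), 3,7 *sqrt ( 5)/5, pi,sqrt(11), 8]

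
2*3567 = 7134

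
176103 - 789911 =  - 613808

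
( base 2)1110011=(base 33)3G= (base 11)A5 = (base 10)115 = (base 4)1303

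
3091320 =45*68696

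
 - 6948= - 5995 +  - 953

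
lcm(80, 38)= 1520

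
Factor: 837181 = 563^1*1487^1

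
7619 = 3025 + 4594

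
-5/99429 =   -  1 + 99424/99429 = - 0.00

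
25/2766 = 25/2766 = 0.01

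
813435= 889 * 915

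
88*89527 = 7878376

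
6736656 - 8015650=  - 1278994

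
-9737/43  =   - 9737/43 = -  226.44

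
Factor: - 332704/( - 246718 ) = 2^4*37^1 * 439^( - 1)= 592/439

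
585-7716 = -7131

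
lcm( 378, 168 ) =1512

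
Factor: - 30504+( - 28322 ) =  - 2^1*67^1* 439^1 = -58826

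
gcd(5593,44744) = 5593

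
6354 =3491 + 2863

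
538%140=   118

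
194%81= 32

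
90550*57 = 5161350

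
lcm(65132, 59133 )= 4494108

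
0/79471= 0 =0.00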